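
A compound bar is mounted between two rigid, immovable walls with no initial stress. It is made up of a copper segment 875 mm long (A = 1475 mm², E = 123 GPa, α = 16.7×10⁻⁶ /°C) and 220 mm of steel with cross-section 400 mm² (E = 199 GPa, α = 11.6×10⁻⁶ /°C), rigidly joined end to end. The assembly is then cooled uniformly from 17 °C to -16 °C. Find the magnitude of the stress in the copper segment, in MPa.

Free thermal contraction of the whole bar: Σ αᵢΔT Lᵢ = 16.7×10⁻⁶×33×875 + 11.6×10⁻⁶×33×220 = 0.5664 mm.
The walls prevent any net length change, so an axial force P (same in every segment) develops. Compatibility: P · Σ Lᵢ/(AᵢEᵢ) = δ_free.
The series flexibility is Σ Lᵢ/(AᵢEᵢ) = 875/(1475×123×10³) + 220/(400×199×10³) = 7.587×10⁻⁶ mm/N.
P = 0.5664 / 7.587×10⁻⁶ = 74660 N = 74.66 kN, tensile.
σ_{copper} = P / A = 74660 / 1475 = 50.62 MPa.

σ ≈ 50.6 MPa (tensile)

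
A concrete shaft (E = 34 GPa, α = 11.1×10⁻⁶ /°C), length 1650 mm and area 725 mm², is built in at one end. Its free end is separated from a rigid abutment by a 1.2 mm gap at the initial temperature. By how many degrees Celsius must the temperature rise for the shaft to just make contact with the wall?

ΔT ≈ 65.5 °C

The gap closes when αΔT L = 1.2 mm, since the shaft is still unstressed at that instant.
ΔT = 1.2 / (11.1×10⁻⁶ × 1650) = 65.52 °C.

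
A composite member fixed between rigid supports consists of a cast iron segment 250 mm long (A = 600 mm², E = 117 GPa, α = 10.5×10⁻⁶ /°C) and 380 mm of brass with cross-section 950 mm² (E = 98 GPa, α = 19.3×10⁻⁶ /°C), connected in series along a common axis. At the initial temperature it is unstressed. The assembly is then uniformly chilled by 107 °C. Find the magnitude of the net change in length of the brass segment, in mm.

|ΔL| ≈ 0.216 mm

If the supports were absent, the total length change would be Σ αᵢΔT Lᵢ = 10.5×10⁻⁶×107×250 + 19.3×10⁻⁶×107×380 = 1.066 mm.
The walls prevent any net length change, so an axial force P (same in every segment) develops. Compatibility: P · Σ Lᵢ/(AᵢEᵢ) = δ_free.
The series flexibility is Σ Lᵢ/(AᵢEᵢ) = 250/(600×117×10³) + 380/(950×98×10³) = 7.643×10⁻⁶ mm/N.
Hence P = δ_free / Σ(L/AE) = 1.066/7.643×10⁻⁶ = 139.4 kN (tensile).
For the brass segment, free thermal change = 19.3×10⁻⁶×107×380 = 0.7847 mm and elastic change from P = 139400×380/(950×98×10³) = 0.5691 mm; these oppose, so the net change is 0.216 mm (segment shortens).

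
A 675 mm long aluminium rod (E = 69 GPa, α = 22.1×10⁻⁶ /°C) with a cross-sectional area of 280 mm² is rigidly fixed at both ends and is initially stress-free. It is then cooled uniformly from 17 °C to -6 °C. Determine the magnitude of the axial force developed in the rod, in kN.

With zero net strain, σ = E·αΔT = 69 GPa × 22.1×10⁻⁶ × 23 = 35.07 MPa.
P = AEαΔT = 280 × 69×10³ × 22.1×10⁻⁶ × 23 = 9.82 kN (tensile).

P ≈ 9.82 kN (tensile)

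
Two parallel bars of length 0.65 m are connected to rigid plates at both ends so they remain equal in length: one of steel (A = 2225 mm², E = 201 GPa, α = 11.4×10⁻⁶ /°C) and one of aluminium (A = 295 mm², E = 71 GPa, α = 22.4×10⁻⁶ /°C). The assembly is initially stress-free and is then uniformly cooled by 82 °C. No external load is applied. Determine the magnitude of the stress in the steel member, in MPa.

The aluminium has the larger α, so on cooling it would change length more than the steel if both were free. The rigid plates force a common final length, so the aluminium is put into tension and the steel into compression, with equal and opposite forces P (no external load).
Equating the net (thermal + elastic) strains gives |α₁ − α₂|·ΔT = P·[1/(A₁E₁) + 1/(A₂E₂)].
|α₁ − α₂|·ΔT = 11×10⁻⁶ × 82 = 0.000902.
1/(A₁E₁) + 1/(A₂E₂) = 1/(2225×201×10³) + 1/(295×71×10³) = 4.998×10⁻⁸ N⁻¹.
So P = 0.000902 / 4.998×10⁻⁸ = 18.05 kN.
σ_{steel} = P/A₁ = 18050/2225 = 8.111 MPa, compressive.

σ ≈ 8.11 MPa (compressive)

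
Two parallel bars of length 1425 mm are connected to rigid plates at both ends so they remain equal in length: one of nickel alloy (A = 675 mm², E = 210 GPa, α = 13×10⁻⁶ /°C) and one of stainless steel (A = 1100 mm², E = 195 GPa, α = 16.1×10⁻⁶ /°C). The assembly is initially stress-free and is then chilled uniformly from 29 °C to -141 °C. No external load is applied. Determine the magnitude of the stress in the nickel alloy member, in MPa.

Equilibrium of a rigid end plate with no external load gives equal and opposite internal forces ±P in the two members. Since α_{stainless steel} > α_{nickel alloy}, cooling drives the stainless steel into tension and the nickel alloy into compression.
Compatibility of the two members (thermal + elastic change equal): (α₁ − α₂)ΔT = P·[1/(A₁E₁) + 1/(A₂E₂)].
|α₁ − α₂|·ΔT = 3.1×10⁻⁶ × 170 = 0.000527.
1/(A₁E₁) + 1/(A₂E₂) = 1/(675×210×10³) + 1/(1100×195×10³) = 1.172×10⁻⁸ N⁻¹.
P = 0.000527 / 1.172×10⁻⁸ = 44980 N = 44.98 kN.
σ_{nickel alloy} = P/A₁ = 44980/675 = 66.63 MPa, compressive.

σ ≈ 66.6 MPa (compressive)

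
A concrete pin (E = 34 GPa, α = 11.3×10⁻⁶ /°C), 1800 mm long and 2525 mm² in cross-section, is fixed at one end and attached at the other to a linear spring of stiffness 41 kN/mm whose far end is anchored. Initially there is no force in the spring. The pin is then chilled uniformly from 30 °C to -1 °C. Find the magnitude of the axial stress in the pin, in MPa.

σ ≈ 5.51 MPa (tensile)

The unrestrained thermal change is αΔT L = 11.3×10⁻⁶ × 31 × 1800 = 0.6305 mm.
Let P be the tensile force in the spring. The pin extends elastically by PL/(AE) and the spring stretches by P/k; together these equal δ_free.
P [ L/(AE) + 1/k ] = δ_free → P [ 1800/(2525×34×10³) + 1/(41×10³) ] = 0.6305.
P = 0.6305 / 4.536×10⁻⁵ = 13900 N.
σ = P/A = 13900/2525 = 5.506 MPa.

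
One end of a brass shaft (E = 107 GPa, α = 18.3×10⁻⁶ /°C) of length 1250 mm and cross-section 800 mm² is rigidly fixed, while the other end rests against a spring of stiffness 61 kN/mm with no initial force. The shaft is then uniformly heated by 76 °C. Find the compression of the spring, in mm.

If the spring were absent the shaft would lengthen by αΔT L = 18.3×10⁻⁶ × 76 × 1250 = 1.738 mm.
Let P be the compressive force at the spring. The shaft shortens elastically by PL/(AE) and the spring compresses by P/k; together these equal δ_free.
So P = δ_free / [L/(AE) + 1/k] = 1.738 / [ 1250/(800×107×10³) + 1/(61×10³) ].
P = 1.738 / 3.1×10⁻⁵ = 56090 N.
Spring compression = P/k = 56090/(61×10³) = 0.9195 mm.

δ ≈ 0.919 mm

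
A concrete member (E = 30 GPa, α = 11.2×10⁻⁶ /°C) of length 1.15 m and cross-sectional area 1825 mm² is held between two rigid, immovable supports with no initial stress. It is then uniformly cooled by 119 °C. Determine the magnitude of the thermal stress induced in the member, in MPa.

With length fixed, the mechanical strain must cancel the thermal strain αΔT = 11.2×10⁻⁶ × 119 = 1332.8×10⁻⁶.
The stress required to suppress this strain is σ = Eε = 30×10³ × 1332.8×10⁻⁶ = 39.98 MPa, tensile since the member is trying to contract.

σ ≈ 40 MPa (tensile)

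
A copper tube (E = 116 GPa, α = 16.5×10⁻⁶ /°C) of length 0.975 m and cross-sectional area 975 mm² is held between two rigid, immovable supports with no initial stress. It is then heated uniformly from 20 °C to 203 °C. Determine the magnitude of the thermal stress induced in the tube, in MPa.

Because both ends are immovable the net strain is zero, and the suppressed thermal strain is αΔT = 16.5×10⁻⁶ × 183 = 3019.5×10⁻⁶.
Hence σ = E·αΔT = 116×10³ × 3019.5×10⁻⁶ = 350.3 MPa, compressive.

σ ≈ 350 MPa (compressive)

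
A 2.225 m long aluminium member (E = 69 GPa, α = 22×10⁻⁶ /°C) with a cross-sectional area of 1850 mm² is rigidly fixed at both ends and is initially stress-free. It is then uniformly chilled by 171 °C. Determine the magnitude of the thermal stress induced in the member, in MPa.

σ ≈ 260 MPa (tensile)

The supports are rigid, so the total axial strain is zero. The restrained thermal strain is ε = αΔT = 22×10⁻⁶ × 171 = 3762×10⁻⁶.
Hence σ = E·αΔT = 69×10³ × 3762×10⁻⁶ = 259.6 MPa, tensile.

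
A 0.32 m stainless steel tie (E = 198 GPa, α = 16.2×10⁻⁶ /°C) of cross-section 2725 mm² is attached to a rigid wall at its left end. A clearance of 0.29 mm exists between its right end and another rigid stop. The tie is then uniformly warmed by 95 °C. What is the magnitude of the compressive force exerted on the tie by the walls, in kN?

Free thermal elongation = αΔT L = 16.2×10⁻⁶ × 95 × 320 = 0.4925 mm.
The gap closes (δ_free > 0.29 mm) and the wall then resists a further 0.4925 − 0.29 = 0.2025 mm of expansion.
That suppressed elongation corresponds to σ = E·Δ/L = 198×10³ × 0.2025/320 = 125.3 MPa.
Force on the wall = σA = 125.3 × 2725 mm² = 341.4 kN.

P ≈ 341 kN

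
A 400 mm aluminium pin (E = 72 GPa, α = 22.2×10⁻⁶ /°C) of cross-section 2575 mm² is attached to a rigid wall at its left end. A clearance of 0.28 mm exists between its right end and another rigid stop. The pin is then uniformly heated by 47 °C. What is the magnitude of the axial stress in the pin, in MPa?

σ ≈ 24.7 MPa (compressive)

Unrestrained expansion: δ_free = αΔT L = 22.2×10⁻⁶ × 47 × 400 = 0.4174 mm.
After closing the 0.28 mm clearance, 0.4174 − 0.28 = 0.1374 mm of expansion remains to be suppressed by the wall.
Compatibility: PL/(AE) = 0.1374 mm, so σ = P/A = E × (0.1374/400) = 24.72 MPa.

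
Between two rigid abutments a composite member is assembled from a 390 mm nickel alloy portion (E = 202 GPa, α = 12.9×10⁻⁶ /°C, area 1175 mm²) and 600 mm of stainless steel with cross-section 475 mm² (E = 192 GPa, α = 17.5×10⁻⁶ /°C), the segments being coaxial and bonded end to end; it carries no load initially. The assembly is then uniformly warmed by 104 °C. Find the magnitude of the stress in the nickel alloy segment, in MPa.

With the walls removed the bar would change length by δ_free = Σ αᵢΔT Lᵢ = 12.9×10⁻⁶×104×390 + 17.5×10⁻⁶×104×600 = 1.615 mm.
The rigid supports impose zero overall length change; the single axial force P common to all segments must satisfy P Σ Lᵢ/(AᵢEᵢ) = δ_free.
The series flexibility is Σ Lᵢ/(AᵢEᵢ) = 390/(1175×202×10³) + 600/(475×192×10³) = 8.222×10⁻⁶ mm/N.
P = 1.615 / 8.222×10⁻⁶ = 196400 N = 196.4 kN, compressive.
σ_{nickel alloy} = P / A = 196400 / 1175 = 167.2 MPa.

σ ≈ 167 MPa (compressive)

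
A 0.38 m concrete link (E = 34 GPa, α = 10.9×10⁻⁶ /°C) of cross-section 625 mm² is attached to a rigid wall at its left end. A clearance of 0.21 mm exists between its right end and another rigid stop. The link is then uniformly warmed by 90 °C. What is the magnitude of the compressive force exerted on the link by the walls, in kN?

Free thermal elongation = αΔT L = 10.9×10⁻⁶ × 90 × 380 = 0.3728 mm.
The gap closes (δ_free > 0.21 mm) and the wall then resists a further 0.3728 − 0.21 = 0.1628 mm of expansion.
That suppressed elongation corresponds to σ = E·Δ/L = 34×10³ × 0.1628/380 = 14.56 MPa.
P = σA = 14.56 × 625 = 9.103 kN.

P ≈ 9.1 kN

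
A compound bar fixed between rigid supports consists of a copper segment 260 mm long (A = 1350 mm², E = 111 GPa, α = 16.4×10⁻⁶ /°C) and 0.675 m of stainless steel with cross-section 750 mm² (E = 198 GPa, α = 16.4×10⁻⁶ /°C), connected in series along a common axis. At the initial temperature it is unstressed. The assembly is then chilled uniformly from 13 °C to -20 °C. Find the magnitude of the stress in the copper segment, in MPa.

With the walls removed the bar would change length by δ_free = Σ αᵢΔT Lᵢ = 16.4×10⁻⁶×33×260 + 16.4×10⁻⁶×33×675 = 0.506 mm.
The walls prevent any net length change, so an axial force P (same in every segment) develops. Compatibility: P · Σ Lᵢ/(AᵢEᵢ) = δ_free.
Σ Lᵢ/(AᵢEᵢ) = 260/(1350×111×10³) + 675/(750×198×10³) = 6.281×10⁻⁶ mm/N.
So P = 0.506 / 6.281×10⁻⁶ = 80.57 kN, tensile.
σ_{copper} = P / A = 80570 / 1350 = 59.68 MPa.

σ ≈ 59.7 MPa (tensile)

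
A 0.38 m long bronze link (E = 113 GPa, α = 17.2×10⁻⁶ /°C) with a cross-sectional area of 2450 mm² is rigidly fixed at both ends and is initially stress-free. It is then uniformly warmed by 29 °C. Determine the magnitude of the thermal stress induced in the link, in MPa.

σ ≈ 56.4 MPa (compressive)

With length fixed, the mechanical strain must cancel the thermal strain αΔT = 17.2×10⁻⁶ × 29 = 498.8×10⁻⁶.
Hence σ = E·αΔT = 113×10³ × 498.8×10⁻⁶ = 56.36 MPa, compressive.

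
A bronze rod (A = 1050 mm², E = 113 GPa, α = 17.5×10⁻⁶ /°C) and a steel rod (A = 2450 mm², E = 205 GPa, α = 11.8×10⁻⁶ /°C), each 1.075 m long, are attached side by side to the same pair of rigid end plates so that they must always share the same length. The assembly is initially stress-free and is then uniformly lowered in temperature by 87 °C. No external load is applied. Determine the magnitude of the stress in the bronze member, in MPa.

σ ≈ 45.3 MPa (tensile)

The bronze has the larger α, so on cooling it would change length more than the steel if both were free. The rigid plates force a common final length, so the bronze is put into tension and the steel into compression, with equal and opposite forces P (no external load).
Equating the net (thermal + elastic) strains gives |α₁ − α₂|·ΔT = P·[1/(A₁E₁) + 1/(A₂E₂)].
|α₁ − α₂|·ΔT = 5.7×10⁻⁶ × 87 = 0.0004959.
1/(A₁E₁) + 1/(A₂E₂) = 1/(1050×113×10³) + 1/(2450×205×10³) = 1.042×10⁻⁸ N⁻¹.
P = 0.0004959 / 1.042×10⁻⁸ = 47590 N = 47.59 kN.
σ_{bronze} = P/A₁ = 47590/1050 = 45.33 MPa, tensile.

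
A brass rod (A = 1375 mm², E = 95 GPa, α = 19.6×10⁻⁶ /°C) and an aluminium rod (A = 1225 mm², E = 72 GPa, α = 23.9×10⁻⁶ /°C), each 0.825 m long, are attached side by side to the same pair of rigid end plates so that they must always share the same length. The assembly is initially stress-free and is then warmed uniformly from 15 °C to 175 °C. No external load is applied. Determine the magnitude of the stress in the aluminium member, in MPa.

σ ≈ 29.6 MPa (compressive)

Both members must finish at the same length. With the larger α, the aluminium tends to over-expand; the plates restrain it, putting the aluminium in compression and the brass in tension. With no external load the two internal forces are equal and opposite, magnitude P.
Equating the net (thermal + elastic) strains gives |α₁ − α₂|·ΔT = P·[1/(A₁E₁) + 1/(A₂E₂)].
|α₁ − α₂|·ΔT = 4.3×10⁻⁶ × 160 = 0.000688.
1/(A₁E₁) + 1/(A₂E₂) = 1/(1375×95×10³) + 1/(1225×72×10³) = 1.899×10⁻⁸ N⁻¹.
P = 0.000688 / 1.899×10⁻⁸ = 36220 N = 36.22 kN.
σ_{aluminium} = P/A₂ = 36220/1225 = 29.57 MPa, compressive.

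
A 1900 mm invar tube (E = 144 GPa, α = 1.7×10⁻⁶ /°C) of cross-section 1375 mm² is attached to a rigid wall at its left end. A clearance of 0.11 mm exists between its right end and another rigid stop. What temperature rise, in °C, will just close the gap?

ΔT ≈ 34.1 °C

The gap closes when αΔT L = 0.11 mm, since the tube is still unstressed at that instant.
ΔT = 0.11 / (1.7×10⁻⁶ × 1900) = 34.06 °C.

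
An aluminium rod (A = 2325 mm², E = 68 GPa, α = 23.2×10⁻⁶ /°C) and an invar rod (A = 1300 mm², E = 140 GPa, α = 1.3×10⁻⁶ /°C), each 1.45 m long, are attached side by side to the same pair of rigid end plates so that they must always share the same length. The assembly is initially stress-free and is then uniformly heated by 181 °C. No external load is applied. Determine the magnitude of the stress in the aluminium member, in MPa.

σ ≈ 144 MPa (compressive)

Both members must finish at the same length. With the larger α, the aluminium tends to over-expand; the plates restrain it, putting the aluminium in compression and the invar in tension. With no external load the two internal forces are equal and opposite, magnitude P.
Setting the final lengths equal and cancelling L: (α₁ − α₂)ΔT = P/(A₁E₁) + P/(A₂E₂).
|α₁ − α₂|·ΔT = 21.9×10⁻⁶ × 181 = 0.003964.
1/(A₁E₁) + 1/(A₂E₂) = 1/(2325×68×10³) + 1/(1300×140×10³) = 1.182×10⁻⁸ N⁻¹.
So P = 0.003964 / 1.182×10⁻⁸ = 335.4 kN.
σ_{aluminium} = P/A₁ = 335400/2325 = 144.2 MPa, compressive.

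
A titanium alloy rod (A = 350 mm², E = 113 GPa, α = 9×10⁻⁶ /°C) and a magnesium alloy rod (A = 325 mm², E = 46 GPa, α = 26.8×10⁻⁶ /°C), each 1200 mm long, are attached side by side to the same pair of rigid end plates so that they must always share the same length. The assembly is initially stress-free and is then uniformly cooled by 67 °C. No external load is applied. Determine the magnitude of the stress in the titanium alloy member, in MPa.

σ ≈ 37 MPa (compressive)

Equilibrium of a rigid end plate with no external load gives equal and opposite internal forces ±P in the two members. Since α_{magnesium alloy} > α_{titanium alloy}, cooling drives the magnesium alloy into tension and the titanium alloy into compression.
Compatibility of the two members (thermal + elastic change equal): (α₁ − α₂)ΔT = P·[1/(A₁E₁) + 1/(A₂E₂)].
|α₁ − α₂|·ΔT = 17.8×10⁻⁶ × 67 = 0.001193.
1/(A₁E₁) + 1/(A₂E₂) = 1/(350×113×10³) + 1/(325×46×10³) = 9.217×10⁻⁸ N⁻¹.
So P = 0.001193 / 9.217×10⁻⁸ = 12.94 kN.
σ_{titanium alloy} = P/A₁ = 12940/350 = 36.97 MPa, compressive.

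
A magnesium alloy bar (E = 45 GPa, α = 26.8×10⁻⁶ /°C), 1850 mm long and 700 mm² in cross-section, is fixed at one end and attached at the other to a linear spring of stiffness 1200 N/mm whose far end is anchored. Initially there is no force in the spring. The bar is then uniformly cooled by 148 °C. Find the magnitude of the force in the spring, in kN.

P ≈ 8.23 kN

Free thermal contraction: δ_free = αΔT L = 26.8×10⁻⁶ × 148 × 1850 = 7.338 mm.
Let P be the tensile force in the spring. The bar extends elastically by PL/(AE) and the spring stretches by P/k; together these equal δ_free.
P [ L/(AE) + 1/k ] = δ_free → P [ 1850/(700×45×10³) + 1/(1200) ] = 7.338.
P = 7.338 / 0.0008921 = 8226 N.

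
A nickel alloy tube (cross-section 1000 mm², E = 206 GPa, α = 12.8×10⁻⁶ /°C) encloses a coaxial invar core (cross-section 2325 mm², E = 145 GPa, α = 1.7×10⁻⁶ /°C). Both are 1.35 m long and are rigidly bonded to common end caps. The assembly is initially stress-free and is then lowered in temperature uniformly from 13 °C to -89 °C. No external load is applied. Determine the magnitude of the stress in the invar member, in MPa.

σ ≈ 62.3 MPa (compressive)

Both members must finish at the same length. With the larger α, the nickel alloy tends to over-contract; the plates restrain it, putting the nickel alloy in tension and the invar in compression. With no external load the two internal forces are equal and opposite, magnitude P.
Setting the final lengths equal and cancelling L: (α₁ − α₂)ΔT = P/(A₁E₁) + P/(A₂E₂).
|α₁ − α₂|·ΔT = 11.1×10⁻⁶ × 102 = 0.001132.
1/(A₁E₁) + 1/(A₂E₂) = 1/(1000×206×10³) + 1/(2325×145×10³) = 7.821×10⁻⁹ N⁻¹.
P = 0.001132 / 7.821×10⁻⁹ = 144800 N = 144.8 kN.
σ_{invar} = P/A₂ = 144800/2325 = 62.27 MPa, compressive.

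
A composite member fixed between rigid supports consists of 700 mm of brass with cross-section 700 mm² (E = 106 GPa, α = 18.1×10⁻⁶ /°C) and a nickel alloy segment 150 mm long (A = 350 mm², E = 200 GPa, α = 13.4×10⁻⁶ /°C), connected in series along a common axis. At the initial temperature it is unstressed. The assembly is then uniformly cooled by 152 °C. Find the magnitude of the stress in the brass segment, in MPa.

σ ≈ 275 MPa (tensile)

If the supports were absent, the total length change would be Σ αᵢΔT Lᵢ = 18.1×10⁻⁶×152×700 + 13.4×10⁻⁶×152×150 = 2.231 mm.
The walls prevent any net length change, so an axial force P (same in every segment) develops. Compatibility: P · Σ Lᵢ/(AᵢEᵢ) = δ_free.
The series flexibility is Σ Lᵢ/(AᵢEᵢ) = 700/(700×106×10³) + 150/(350×200×10³) = 1.158×10⁻⁵ mm/N.
P = 2.231 / 1.158×10⁻⁵ = 192700 N = 192.7 kN, tensile.
σ_{brass} = P / A = 192700 / 700 = 275.3 MPa.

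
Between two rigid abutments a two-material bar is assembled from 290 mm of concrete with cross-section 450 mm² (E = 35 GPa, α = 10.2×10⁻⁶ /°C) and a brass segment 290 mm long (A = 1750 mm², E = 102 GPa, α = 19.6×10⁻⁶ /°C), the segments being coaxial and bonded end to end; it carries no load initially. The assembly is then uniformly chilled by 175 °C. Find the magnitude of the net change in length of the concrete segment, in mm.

With the walls removed the bar would change length by δ_free = Σ αᵢΔT Lᵢ = 10.2×10⁻⁶×175×290 + 19.6×10⁻⁶×175×290 = 1.512 mm.
Since the ends are fixed, an axial force P builds up, equal in every segment, with P · Σ Lᵢ/(AᵢEᵢ) = δ_free.
Σ Lᵢ/(AᵢEᵢ) = 290/(450×35×10³) + 290/(1750×102×10³) = 2.004×10⁻⁵ mm/N.
P = 1.512 / 2.004×10⁻⁵ = 75480 N = 75.48 kN, tensile.
For the concrete segment, free thermal change = 10.2×10⁻⁶×175×290 = 0.5176 mm and elastic change from P = 75480×290/(450×35×10³) = 1.39 mm; these oppose, so the net change is 0.872 mm (segment lengthens).

|ΔL| ≈ 0.872 mm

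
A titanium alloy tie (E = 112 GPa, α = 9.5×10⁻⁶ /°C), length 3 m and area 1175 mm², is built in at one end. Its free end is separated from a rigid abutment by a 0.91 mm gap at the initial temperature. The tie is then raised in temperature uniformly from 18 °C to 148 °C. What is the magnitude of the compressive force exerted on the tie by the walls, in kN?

Unrestrained expansion: δ_free = αΔT L = 9.5×10⁻⁶ × 130 × 3000 = 3.705 mm.
After closing the 0.91 mm clearance, 3.705 − 0.91 = 2.795 mm of expansion remains to be suppressed by the wall.
Compatibility: PL/(AE) = 2.795 mm, so σ = P/A = E × (2.795/3000) = 104.3 MPa.
Force on the wall = σA = 104.3 × 1175 mm² = 122.6 kN.

P ≈ 123 kN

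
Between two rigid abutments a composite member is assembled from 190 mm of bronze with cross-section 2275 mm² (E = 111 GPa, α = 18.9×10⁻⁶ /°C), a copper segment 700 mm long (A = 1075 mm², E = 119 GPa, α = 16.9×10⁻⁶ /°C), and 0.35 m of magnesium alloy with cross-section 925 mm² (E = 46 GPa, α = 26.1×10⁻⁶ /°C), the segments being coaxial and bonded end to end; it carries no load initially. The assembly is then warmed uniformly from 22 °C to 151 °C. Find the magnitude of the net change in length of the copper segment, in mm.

|ΔL| ≈ 0.327 mm

Free thermal expansion of the whole bar: Σ αᵢΔT Lᵢ = 18.9×10⁻⁶×129×190 + 16.9×10⁻⁶×129×700 + 26.1×10⁻⁶×129×350 = 3.168 mm.
Since the ends are fixed, an axial force P builds up, equal in every segment, with P · Σ Lᵢ/(AᵢEᵢ) = δ_free.
The series flexibility is Σ Lᵢ/(AᵢEᵢ) = 190/(2275×111×10³) + 700/(1075×119×10³) + 350/(925×46×10³) = 1.445×10⁻⁵ mm/N.
P = 3.168 / 1.445×10⁻⁵ = 219200 N = 219.2 kN, compressive.
For the copper segment, free thermal change = 16.9×10⁻⁶×129×700 = 1.526 mm and elastic change from P = 219200×700/(1075×119×10³) = 1.2 mm; these oppose, so the net change is 0.327 mm (segment lengthens).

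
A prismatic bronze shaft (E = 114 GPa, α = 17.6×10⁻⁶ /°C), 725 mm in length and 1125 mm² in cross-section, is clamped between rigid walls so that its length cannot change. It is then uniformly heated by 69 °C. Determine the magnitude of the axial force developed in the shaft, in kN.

With zero net strain, σ = E·αΔT = 114 GPa × 17.6×10⁻⁶ × 69 = 138.4 MPa.
Then P = σA = 138.4 × 1125 mm² = 155.7 kN, compressive.

P ≈ 156 kN (compressive)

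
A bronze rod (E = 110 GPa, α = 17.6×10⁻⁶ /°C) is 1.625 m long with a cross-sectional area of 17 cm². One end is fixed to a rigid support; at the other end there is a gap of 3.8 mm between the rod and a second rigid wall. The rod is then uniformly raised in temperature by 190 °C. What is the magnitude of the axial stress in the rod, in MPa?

Unrestrained expansion: δ_free = αΔT L = 17.6×10⁻⁶ × 190 × 1625 = 5.434 mm.
After closing the 3.8 mm clearance, 5.434 − 3.8 = 1.634 mm of expansion remains to be suppressed by the wall.
That suppressed elongation corresponds to σ = E·Δ/L = 110×10³ × 1.634/1625 = 110.6 MPa.

σ ≈ 111 MPa (compressive)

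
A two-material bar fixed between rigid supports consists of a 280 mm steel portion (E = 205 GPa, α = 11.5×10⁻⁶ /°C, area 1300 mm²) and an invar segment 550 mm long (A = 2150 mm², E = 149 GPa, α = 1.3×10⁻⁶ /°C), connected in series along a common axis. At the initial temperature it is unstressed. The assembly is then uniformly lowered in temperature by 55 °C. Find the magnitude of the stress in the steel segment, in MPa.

If the supports were absent, the total length change would be Σ αᵢΔT Lᵢ = 11.5×10⁻⁶×55×280 + 1.3×10⁻⁶×55×550 = 0.2164 mm.
The rigid supports impose zero overall length change; the single axial force P common to all segments must satisfy P Σ Lᵢ/(AᵢEᵢ) = δ_free.
Σ Lᵢ/(AᵢEᵢ) = 280/(1300×205×10³) + 550/(2150×149×10³) = 2.768×10⁻⁶ mm/N.
P = 0.2164 / 2.768×10⁻⁶ = 78200 N = 78.2 kN, tensile.
σ_{steel} = P / A = 78200 / 1300 = 60.16 MPa.

σ ≈ 60.2 MPa (tensile)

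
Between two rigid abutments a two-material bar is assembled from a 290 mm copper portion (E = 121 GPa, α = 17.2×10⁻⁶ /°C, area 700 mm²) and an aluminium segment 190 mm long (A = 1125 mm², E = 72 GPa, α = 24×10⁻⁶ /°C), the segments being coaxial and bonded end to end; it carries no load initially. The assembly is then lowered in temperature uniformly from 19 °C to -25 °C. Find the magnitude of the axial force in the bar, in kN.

P ≈ 72.8 kN (tensile)

Free thermal contraction of the whole bar: Σ αᵢΔT Lᵢ = 17.2×10⁻⁶×44×290 + 24×10⁻⁶×44×190 = 0.4201 mm.
The walls prevent any net length change, so an axial force P (same in every segment) develops. Compatibility: P · Σ Lᵢ/(AᵢEᵢ) = δ_free.
Σ Lᵢ/(AᵢEᵢ) = 290/(700×121×10³) + 190/(1125×72×10³) = 5.77×10⁻⁶ mm/N.
P = 0.4201 / 5.77×10⁻⁶ = 72820 N = 72.82 kN, tensile.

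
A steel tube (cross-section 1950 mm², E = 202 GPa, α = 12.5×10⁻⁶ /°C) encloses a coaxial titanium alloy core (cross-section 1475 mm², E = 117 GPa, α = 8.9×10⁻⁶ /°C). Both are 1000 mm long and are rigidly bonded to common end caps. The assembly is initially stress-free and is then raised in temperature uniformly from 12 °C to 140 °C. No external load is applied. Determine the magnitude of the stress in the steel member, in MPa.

The steel has the larger α, so on heating it would change length more than the titanium alloy if both were free. The rigid plates force a common final length, so the steel is put into compression and the titanium alloy into tension, with equal and opposite forces P (no external load).
Setting the final lengths equal and cancelling L: (α₁ − α₂)ΔT = P/(A₁E₁) + P/(A₂E₂).
|α₁ − α₂|·ΔT = 3.6×10⁻⁶ × 128 = 0.0004608.
1/(A₁E₁) + 1/(A₂E₂) = 1/(1950×202×10³) + 1/(1475×117×10³) = 8.333×10⁻⁹ N⁻¹.
P = 0.0004608 / 8.333×10⁻⁹ = 55300 N = 55.3 kN.
σ_{steel} = P/A₁ = 55300/1950 = 28.36 MPa, compressive.

σ ≈ 28.4 MPa (compressive)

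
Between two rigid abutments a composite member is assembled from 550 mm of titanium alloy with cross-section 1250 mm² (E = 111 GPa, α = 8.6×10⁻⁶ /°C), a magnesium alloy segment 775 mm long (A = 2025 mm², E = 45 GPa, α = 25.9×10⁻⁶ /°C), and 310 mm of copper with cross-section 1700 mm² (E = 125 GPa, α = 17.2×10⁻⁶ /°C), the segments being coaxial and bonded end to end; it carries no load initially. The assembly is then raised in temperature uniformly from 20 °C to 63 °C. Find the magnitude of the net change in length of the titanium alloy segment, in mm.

|ΔL| ≈ 0.165 mm

If the supports were absent, the total length change would be Σ αᵢΔT Lᵢ = 8.6×10⁻⁶×43×550 + 25.9×10⁻⁶×43×775 + 17.2×10⁻⁶×43×310 = 1.296 mm.
The rigid supports impose zero overall length change; the single axial force P common to all segments must satisfy P Σ Lᵢ/(AᵢEᵢ) = δ_free.
The series flexibility is Σ Lᵢ/(AᵢEᵢ) = 550/(1250×111×10³) + 775/(2025×45×10³) + 310/(1700×125×10³) = 1.393×10⁻⁵ mm/N.
Hence P = δ_free / Σ(L/AE) = 1.296/1.393×10⁻⁵ = 93.04 kN (compressive).
For the titanium alloy segment, free thermal change = 8.6×10⁻⁶×43×550 = 0.2034 mm and elastic change from P = 93040×550/(1250×111×10³) = 0.3688 mm; these oppose, so the net change is 0.165 mm (segment shortens).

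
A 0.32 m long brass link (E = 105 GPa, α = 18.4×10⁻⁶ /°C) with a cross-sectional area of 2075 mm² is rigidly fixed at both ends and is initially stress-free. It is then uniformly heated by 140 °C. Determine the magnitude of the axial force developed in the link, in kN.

The ends cannot move, so σ = EαΔT = 105×10³ × 18.4×10⁻⁶ × 140 = 270.5 MPa.
Axial force P = σA = 270.5 × 2075 = 561200 N = 561.2 kN, compressive.

P ≈ 561 kN (compressive)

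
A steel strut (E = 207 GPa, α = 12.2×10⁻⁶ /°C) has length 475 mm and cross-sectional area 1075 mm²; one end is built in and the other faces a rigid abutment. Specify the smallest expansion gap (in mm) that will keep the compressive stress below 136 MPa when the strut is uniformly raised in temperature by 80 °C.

g ≈ 0.152 mm

With no wall the strut would lengthen by αΔT L = 12.2×10⁻⁶ × 80 × 475 = 0.4636 mm.
A stress of 136 MPa corresponds to the wall pushing the strut back by σL/E = 136×475/(207×10³) = 0.3121 mm.
The gap must absorb the remainder: g_min = 0.4636 − 0.3121 = 0.1515 mm.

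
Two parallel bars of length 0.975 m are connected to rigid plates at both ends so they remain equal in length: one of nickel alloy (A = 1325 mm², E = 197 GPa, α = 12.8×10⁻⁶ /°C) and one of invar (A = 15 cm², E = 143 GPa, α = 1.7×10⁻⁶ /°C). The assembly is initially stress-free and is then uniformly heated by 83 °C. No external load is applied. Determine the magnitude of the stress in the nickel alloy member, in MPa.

σ ≈ 81.9 MPa (compressive)

Equilibrium of a rigid end plate with no external load gives equal and opposite internal forces ±P in the two members. Since α_{nickel alloy} > α_{invar}, heating drives the nickel alloy into compression and the invar into tension.
Setting the final lengths equal and cancelling L: (α₁ − α₂)ΔT = P/(A₁E₁) + P/(A₂E₂).
|α₁ − α₂|·ΔT = 11.1×10⁻⁶ × 83 = 0.0009213.
1/(A₁E₁) + 1/(A₂E₂) = 1/(1325×197×10³) + 1/(1500×143×10³) = 8.493×10⁻⁹ N⁻¹.
So P = 0.0009213 / 8.493×10⁻⁹ = 108.5 kN.
σ_{nickel alloy} = P/A₁ = 108500/1325 = 81.87 MPa, compressive.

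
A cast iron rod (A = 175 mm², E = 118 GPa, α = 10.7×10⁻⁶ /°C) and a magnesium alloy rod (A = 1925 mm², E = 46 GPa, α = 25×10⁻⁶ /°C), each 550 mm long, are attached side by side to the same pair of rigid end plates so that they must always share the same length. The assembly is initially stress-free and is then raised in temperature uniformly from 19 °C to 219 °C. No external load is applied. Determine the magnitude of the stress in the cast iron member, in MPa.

Both members must finish at the same length. With the larger α, the magnesium alloy tends to over-expand; the plates restrain it, putting the magnesium alloy in compression and the cast iron in tension. With no external load the two internal forces are equal and opposite, magnitude P.
Compatibility of the two members (thermal + elastic change equal): (α₁ − α₂)ΔT = P·[1/(A₁E₁) + 1/(A₂E₂)].
|α₁ − α₂|·ΔT = 14.3×10⁻⁶ × 200 = 0.00286.
1/(A₁E₁) + 1/(A₂E₂) = 1/(175×118×10³) + 1/(1925×46×10³) = 5.972×10⁻⁸ N⁻¹.
So P = 0.00286 / 5.972×10⁻⁸ = 47.89 kN.
σ_{cast iron} = P/A₁ = 47890/175 = 273.7 MPa, tensile.

σ ≈ 274 MPa (tensile)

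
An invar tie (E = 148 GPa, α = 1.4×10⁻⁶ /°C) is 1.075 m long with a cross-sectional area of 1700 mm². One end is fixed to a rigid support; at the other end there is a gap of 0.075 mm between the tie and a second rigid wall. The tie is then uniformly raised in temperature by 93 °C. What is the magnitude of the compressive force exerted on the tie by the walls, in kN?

If the wall were absent the tie would grow by αΔT L = 1.4×10⁻⁶ × 93 × 1075 = 0.14 mm.
After closing the 0.075 mm clearance, 0.14 − 0.075 = 0.06497 mm of expansion remains to be suppressed by the wall.
That suppressed elongation corresponds to σ = E·Δ/L = 148×10³ × 0.06497/1075 = 8.944 MPa.
P = σA = 8.944 × 1700 = 15.2 kN.

P ≈ 15.2 kN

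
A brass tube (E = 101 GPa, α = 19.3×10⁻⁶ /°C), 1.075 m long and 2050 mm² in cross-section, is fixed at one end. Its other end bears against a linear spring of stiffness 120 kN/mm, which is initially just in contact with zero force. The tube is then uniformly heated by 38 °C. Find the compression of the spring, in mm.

δ ≈ 0.486 mm

The unrestrained thermal change is αΔT L = 19.3×10⁻⁶ × 38 × 1075 = 0.7884 mm.
With a force P in the spring, the elastic change of the tube is PL/(AE) and that of the spring is P/k; compatibility requires their sum to equal δ_free.
P [ L/(AE) + 1/k ] = δ_free → P [ 1075/(2050×101×10³) + 1/(120×10³) ] = 0.7884.
P = 0.7884 / 1.353×10⁻⁵ = 58290 N.
Spring compression = P/k = 58290/(120×10³) = 0.4858 mm.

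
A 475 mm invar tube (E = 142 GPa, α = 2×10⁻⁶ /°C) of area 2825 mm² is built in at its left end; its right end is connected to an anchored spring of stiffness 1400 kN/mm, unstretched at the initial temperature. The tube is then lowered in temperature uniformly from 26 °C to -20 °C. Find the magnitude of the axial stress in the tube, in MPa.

σ ≈ 8.15 MPa (tensile)

Free thermal contraction: δ_free = αΔT L = 2×10⁻⁶ × 46 × 475 = 0.0437 mm.
Let P be the tensile force in the spring. The tube extends elastically by PL/(AE) and the spring stretches by P/k; together these equal δ_free.
P [ L/(AE) + 1/k ] = δ_free → P [ 475/(2825×142×10³) + 1/(1400×10³) ] = 0.0437.
P = 0.0437 / 1.898×10⁻⁶ = 23020 N.
σ = P/A = 23020/2825 = 8.149 MPa.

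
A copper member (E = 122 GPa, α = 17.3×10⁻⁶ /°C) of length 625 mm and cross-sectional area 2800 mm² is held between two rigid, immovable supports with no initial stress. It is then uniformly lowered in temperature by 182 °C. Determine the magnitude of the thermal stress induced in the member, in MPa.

σ ≈ 384 MPa (tensile)

With length fixed, the mechanical strain must cancel the thermal strain αΔT = 17.3×10⁻⁶ × 182 = 3148.6×10⁻⁶.
The stress required to suppress this strain is σ = Eε = 122×10³ × 3148.6×10⁻⁶ = 384.1 MPa, tensile since the member is trying to contract.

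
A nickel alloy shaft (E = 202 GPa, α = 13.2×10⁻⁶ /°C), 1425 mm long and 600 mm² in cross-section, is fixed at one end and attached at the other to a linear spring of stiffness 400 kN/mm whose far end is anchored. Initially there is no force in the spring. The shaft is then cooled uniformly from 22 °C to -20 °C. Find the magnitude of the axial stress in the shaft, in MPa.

σ ≈ 92.4 MPa (tensile)

Free thermal contraction: δ_free = αΔT L = 13.2×10⁻⁶ × 42 × 1425 = 0.79 mm.
Let P be the tensile force in the spring. The shaft extends elastically by PL/(AE) and the spring stretches by P/k; together these equal δ_free.
P [ L/(AE) + 1/k ] = δ_free → P [ 1425/(600×202×10³) + 1/(400×10³) ] = 0.79.
P = 0.79 / 1.426×10⁻⁵ = 55410 N.
σ = P/A = 55410/600 = 92.35 MPa.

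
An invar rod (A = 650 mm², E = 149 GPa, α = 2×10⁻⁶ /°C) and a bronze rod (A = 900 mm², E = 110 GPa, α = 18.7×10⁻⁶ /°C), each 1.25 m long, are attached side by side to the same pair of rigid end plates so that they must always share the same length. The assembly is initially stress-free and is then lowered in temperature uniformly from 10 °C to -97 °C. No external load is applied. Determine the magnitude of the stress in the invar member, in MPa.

Both members must finish at the same length. With the larger α, the bronze tends to over-contract; the plates restrain it, putting the bronze in tension and the invar in compression. With no external load the two internal forces are equal and opposite, magnitude P.
Equating the net (thermal + elastic) strains gives |α₁ − α₂|·ΔT = P·[1/(A₁E₁) + 1/(A₂E₂)].
|α₁ − α₂|·ΔT = 16.7×10⁻⁶ × 107 = 0.001787.
1/(A₁E₁) + 1/(A₂E₂) = 1/(650×149×10³) + 1/(900×110×10³) = 2.043×10⁻⁸ N⁻¹.
So P = 0.001787 / 2.043×10⁻⁸ = 87.48 kN.
σ_{invar} = P/A₁ = 87480/650 = 134.6 MPa, compressive.

σ ≈ 135 MPa (compressive)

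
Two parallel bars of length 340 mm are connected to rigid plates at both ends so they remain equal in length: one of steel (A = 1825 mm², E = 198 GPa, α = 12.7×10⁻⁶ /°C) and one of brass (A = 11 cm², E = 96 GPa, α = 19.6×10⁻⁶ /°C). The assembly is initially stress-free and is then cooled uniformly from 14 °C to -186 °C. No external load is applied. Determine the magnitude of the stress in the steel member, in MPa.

Both members must finish at the same length. With the larger α, the brass tends to over-contract; the plates restrain it, putting the brass in tension and the steel in compression. With no external load the two internal forces are equal and opposite, magnitude P.
Setting the final lengths equal and cancelling L: (α₁ − α₂)ΔT = P/(A₁E₁) + P/(A₂E₂).
|α₁ − α₂|·ΔT = 6.9×10⁻⁶ × 200 = 0.00138.
1/(A₁E₁) + 1/(A₂E₂) = 1/(1825×198×10³) + 1/(1100×96×10³) = 1.224×10⁻⁸ N⁻¹.
P = 0.00138 / 1.224×10⁻⁸ = 112800 N = 112.8 kN.
σ_{steel} = P/A₁ = 112800/1825 = 61.79 MPa, compressive.

σ ≈ 61.8 MPa (compressive)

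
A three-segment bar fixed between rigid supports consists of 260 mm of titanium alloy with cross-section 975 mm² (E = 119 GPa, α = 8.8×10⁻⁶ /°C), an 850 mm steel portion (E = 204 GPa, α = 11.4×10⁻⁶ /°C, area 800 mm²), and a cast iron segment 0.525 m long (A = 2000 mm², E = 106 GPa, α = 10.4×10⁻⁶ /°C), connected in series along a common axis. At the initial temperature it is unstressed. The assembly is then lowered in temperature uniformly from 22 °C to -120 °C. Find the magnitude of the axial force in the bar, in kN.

Free thermal contraction of the whole bar: Σ αᵢΔT Lᵢ = 8.8×10⁻⁶×142×260 + 11.4×10⁻⁶×142×850 + 10.4×10⁻⁶×142×525 = 2.476 mm.
The rigid supports impose zero overall length change; the single axial force P common to all segments must satisfy P Σ Lᵢ/(AᵢEᵢ) = δ_free.
The series flexibility is Σ Lᵢ/(AᵢEᵢ) = 260/(975×119×10³) + 850/(800×204×10³) + 525/(2000×106×10³) = 9.926×10⁻⁶ mm/N.
P = 2.476 / 9.926×10⁻⁶ = 249500 N = 249.5 kN, tensile.

P ≈ 249 kN (tensile)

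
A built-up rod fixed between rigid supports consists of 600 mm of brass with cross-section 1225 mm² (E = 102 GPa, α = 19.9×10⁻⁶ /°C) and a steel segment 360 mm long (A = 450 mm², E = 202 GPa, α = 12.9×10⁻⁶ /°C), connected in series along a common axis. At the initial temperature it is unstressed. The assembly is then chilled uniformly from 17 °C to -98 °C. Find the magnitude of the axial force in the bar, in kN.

P ≈ 218 kN (tensile)

Free thermal contraction of the whole bar: Σ αᵢΔT Lᵢ = 19.9×10⁻⁶×115×600 + 12.9×10⁻⁶×115×360 = 1.907 mm.
Since the ends are fixed, an axial force P builds up, equal in every segment, with P · Σ Lᵢ/(AᵢEᵢ) = δ_free.
Σ Lᵢ/(AᵢEᵢ) = 600/(1225×102×10³) + 360/(450×202×10³) = 8.762×10⁻⁶ mm/N.
P = 1.907 / 8.762×10⁻⁶ = 217700 N = 217.7 kN, tensile.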